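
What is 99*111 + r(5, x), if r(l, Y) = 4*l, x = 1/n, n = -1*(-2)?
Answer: 11009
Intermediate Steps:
n = 2
x = ½ (x = 1/2 = ½ ≈ 0.50000)
99*111 + r(5, x) = 99*111 + 4*5 = 10989 + 20 = 11009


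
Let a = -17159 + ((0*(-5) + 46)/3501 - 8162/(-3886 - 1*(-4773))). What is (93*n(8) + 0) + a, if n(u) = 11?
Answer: -50137058992/3105387 ≈ -16145.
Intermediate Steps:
a = -53313869893/3105387 (a = -17159 + ((0 + 46)*(1/3501) - 8162/(-3886 + 4773)) = -17159 + (46*(1/3501) - 8162/887) = -17159 + (46/3501 - 8162*1/887) = -17159 + (46/3501 - 8162/887) = -17159 - 28534360/3105387 = -53313869893/3105387 ≈ -17168.)
(93*n(8) + 0) + a = (93*11 + 0) - 53313869893/3105387 = (1023 + 0) - 53313869893/3105387 = 1023 - 53313869893/3105387 = -50137058992/3105387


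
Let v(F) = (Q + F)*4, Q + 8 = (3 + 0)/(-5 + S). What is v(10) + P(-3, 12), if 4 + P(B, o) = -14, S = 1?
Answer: -13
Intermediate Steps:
Q = -35/4 (Q = -8 + (3 + 0)/(-5 + 1) = -8 + 3/(-4) = -8 + 3*(-¼) = -8 - ¾ = -35/4 ≈ -8.7500)
v(F) = -35 + 4*F (v(F) = (-35/4 + F)*4 = -35 + 4*F)
P(B, o) = -18 (P(B, o) = -4 - 14 = -18)
v(10) + P(-3, 12) = (-35 + 4*10) - 18 = (-35 + 40) - 18 = 5 - 18 = -13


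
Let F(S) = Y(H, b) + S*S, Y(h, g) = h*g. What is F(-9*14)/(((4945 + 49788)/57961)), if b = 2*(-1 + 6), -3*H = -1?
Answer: 2761146118/164199 ≈ 16816.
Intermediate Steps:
H = 1/3 (H = -1/3*(-1) = 1/3 ≈ 0.33333)
b = 10 (b = 2*5 = 10)
Y(h, g) = g*h
F(S) = 10/3 + S**2 (F(S) = 10*(1/3) + S*S = 10/3 + S**2)
F(-9*14)/(((4945 + 49788)/57961)) = (10/3 + (-9*14)**2)/(((4945 + 49788)/57961)) = (10/3 + (-126)**2)/((54733*(1/57961))) = (10/3 + 15876)/(54733/57961) = (47638/3)*(57961/54733) = 2761146118/164199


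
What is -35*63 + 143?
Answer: -2062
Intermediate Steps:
-35*63 + 143 = -2205 + 143 = -2062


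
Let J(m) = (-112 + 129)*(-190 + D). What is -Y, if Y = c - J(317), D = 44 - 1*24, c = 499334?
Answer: -502224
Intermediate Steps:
D = 20 (D = 44 - 24 = 20)
J(m) = -2890 (J(m) = (-112 + 129)*(-190 + 20) = 17*(-170) = -2890)
Y = 502224 (Y = 499334 - 1*(-2890) = 499334 + 2890 = 502224)
-Y = -1*502224 = -502224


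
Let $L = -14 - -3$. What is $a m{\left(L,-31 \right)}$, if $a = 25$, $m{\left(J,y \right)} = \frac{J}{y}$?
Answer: $\frac{275}{31} \approx 8.871$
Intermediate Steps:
$L = -11$ ($L = -14 + 3 = -11$)
$a m{\left(L,-31 \right)} = 25 \left(- \frac{11}{-31}\right) = 25 \left(\left(-11\right) \left(- \frac{1}{31}\right)\right) = 25 \cdot \frac{11}{31} = \frac{275}{31}$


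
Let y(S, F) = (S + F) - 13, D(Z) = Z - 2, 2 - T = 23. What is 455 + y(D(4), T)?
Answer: 423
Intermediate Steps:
T = -21 (T = 2 - 1*23 = 2 - 23 = -21)
D(Z) = -2 + Z
y(S, F) = -13 + F + S (y(S, F) = (F + S) - 13 = -13 + F + S)
455 + y(D(4), T) = 455 + (-13 - 21 + (-2 + 4)) = 455 + (-13 - 21 + 2) = 455 - 32 = 423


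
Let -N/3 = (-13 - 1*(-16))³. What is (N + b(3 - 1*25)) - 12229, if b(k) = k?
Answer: -12332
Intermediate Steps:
N = -81 (N = -3*(-13 - 1*(-16))³ = -3*(-13 + 16)³ = -3*3³ = -3*27 = -81)
(N + b(3 - 1*25)) - 12229 = (-81 + (3 - 1*25)) - 12229 = (-81 + (3 - 25)) - 12229 = (-81 - 22) - 12229 = -103 - 12229 = -12332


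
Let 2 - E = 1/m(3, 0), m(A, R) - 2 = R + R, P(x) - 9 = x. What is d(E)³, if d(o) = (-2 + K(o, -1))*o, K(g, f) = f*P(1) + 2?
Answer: -3375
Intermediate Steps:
P(x) = 9 + x
m(A, R) = 2 + 2*R (m(A, R) = 2 + (R + R) = 2 + 2*R)
K(g, f) = 2 + 10*f (K(g, f) = f*(9 + 1) + 2 = f*10 + 2 = 10*f + 2 = 2 + 10*f)
E = 3/2 (E = 2 - 1/(2 + 2*0) = 2 - 1/(2 + 0) = 2 - 1/2 = 2 - 1*½ = 2 - ½ = 3/2 ≈ 1.5000)
d(o) = -10*o (d(o) = (-2 + (2 + 10*(-1)))*o = (-2 + (2 - 10))*o = (-2 - 8)*o = -10*o)
d(E)³ = (-10*3/2)³ = (-15)³ = -3375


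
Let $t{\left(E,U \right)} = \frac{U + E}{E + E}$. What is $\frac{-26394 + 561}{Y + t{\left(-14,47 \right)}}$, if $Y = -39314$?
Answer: $\frac{723324}{1100825} \approx 0.65707$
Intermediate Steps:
$t{\left(E,U \right)} = \frac{E + U}{2 E}$
$\frac{-26394 + 561}{Y + t{\left(-14,47 \right)}} = \frac{-26394 + 561}{-39314 + \frac{-14 + 47}{2 \left(-14\right)}} = - \frac{25833}{-39314 + \frac{1}{2} \left(- \frac{1}{14}\right) 33} = - \frac{25833}{-39314 - \frac{33}{28}} = - \frac{25833}{- \frac{1100825}{28}} = \left(-25833\right) \left(- \frac{28}{1100825}\right) = \frac{723324}{1100825}$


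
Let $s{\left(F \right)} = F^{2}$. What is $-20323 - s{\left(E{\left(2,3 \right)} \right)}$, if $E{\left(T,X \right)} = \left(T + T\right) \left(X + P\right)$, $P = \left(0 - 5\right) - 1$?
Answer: $-20467$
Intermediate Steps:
$P = -6$ ($P = -5 - 1 = -6$)
$E{\left(T,X \right)} = 2 T \left(-6 + X\right)$ ($E{\left(T,X \right)} = \left(T + T\right) \left(X - 6\right) = 2 T \left(-6 + X\right)$)
$-20323 - s{\left(E{\left(2,3 \right)} \right)} = -20323 - \left(2 \cdot 2 \left(-6 + 3\right)\right)^{2} = -20323 - \left(2 \cdot 2 \left(-3\right)\right)^{2} = -20323 - \left(-12\right)^{2} = -20323 - 144 = -20467$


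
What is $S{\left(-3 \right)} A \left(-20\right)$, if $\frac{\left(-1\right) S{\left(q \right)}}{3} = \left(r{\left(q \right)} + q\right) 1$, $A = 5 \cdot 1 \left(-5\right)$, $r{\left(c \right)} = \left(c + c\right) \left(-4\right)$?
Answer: $-31500$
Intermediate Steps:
$r{\left(c \right)} = - 8 c$ ($r{\left(c \right)} = 2 c \left(-4\right) = - 8 c$)
$A = -25$ ($A = 5 \left(-5\right) = -25$)
$S{\left(q \right)} = 21 q$ ($S{\left(q \right)} = - 3 \left(- 8 q + q\right) 1 = - 3 - 7 q 1 = - 3 \left(- 7 q\right) = 21 q$)
$S{\left(-3 \right)} A \left(-20\right) = 21 \left(-3\right) \left(-25\right) \left(-20\right) = \left(-63\right) \left(-25\right) \left(-20\right) = 1575 \left(-20\right) = -31500$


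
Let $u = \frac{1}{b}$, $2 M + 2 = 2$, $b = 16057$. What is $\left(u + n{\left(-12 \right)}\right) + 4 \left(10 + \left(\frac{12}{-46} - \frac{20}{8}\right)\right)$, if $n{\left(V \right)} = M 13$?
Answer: $\frac{10693985}{369311} \approx 28.957$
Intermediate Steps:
$M = 0$ ($M = -1 + \frac{1}{2} \cdot 2 = -1 + 1 = 0$)
$u = \frac{1}{16057} \approx 6.2278 \cdot 10^{-5}$
$n{\left(V \right)} = 0$ ($n{\left(V \right)} = 0 \cdot 13 = 0$)
$\left(u + n{\left(-12 \right)}\right) + 4 \left(10 + \left(\frac{12}{-46} - \frac{20}{8}\right)\right) = \left(\frac{1}{16057} + 0\right) + 4 \left(10 + \left(\frac{12}{-46} - \frac{20}{8}\right)\right) = \frac{1}{16057} + 4 \left(10 + \left(12 \left(- \frac{1}{46}\right) - \frac{5}{2}\right)\right) = \frac{1}{16057} + 4 \left(10 - \frac{127}{46}\right) = \frac{1}{16057} + 4 \cdot \frac{333}{46} = \frac{1}{16057} + \frac{666}{23} = \frac{10693985}{369311}$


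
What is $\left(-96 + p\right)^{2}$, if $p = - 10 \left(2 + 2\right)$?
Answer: $18496$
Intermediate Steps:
$p = -40$ ($p = \left(-10\right) 4 = -40$)
$\left(-96 + p\right)^{2} = \left(-96 - 40\right)^{2} = \left(-136\right)^{2} = 18496$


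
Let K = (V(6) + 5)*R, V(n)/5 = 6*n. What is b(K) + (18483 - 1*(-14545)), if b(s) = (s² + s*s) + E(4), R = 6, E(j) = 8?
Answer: 2497236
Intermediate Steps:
V(n) = 30*n (V(n) = 5*(6*n) = 30*n)
K = 1110 (K = (30*6 + 5)*6 = (180 + 5)*6 = 185*6 = 1110)
b(s) = 8 + 2*s² (b(s) = (s² + s*s) + 8 = (s² + s²) + 8 = 2*s² + 8 = 8 + 2*s²)
b(K) + (18483 - 1*(-14545)) = (8 + 2*1110²) + (18483 - 1*(-14545)) = (8 + 2*1232100) + (18483 + 14545) = (8 + 2464200) + 33028 = 2464208 + 33028 = 2497236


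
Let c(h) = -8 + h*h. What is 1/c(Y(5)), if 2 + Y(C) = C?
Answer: 1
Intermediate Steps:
Y(C) = -2 + C
c(h) = -8 + h**2
1/c(Y(5)) = 1/(-8 + (-2 + 5)**2) = 1/(-8 + 3**2) = 1/(-8 + 9) = 1/1 = 1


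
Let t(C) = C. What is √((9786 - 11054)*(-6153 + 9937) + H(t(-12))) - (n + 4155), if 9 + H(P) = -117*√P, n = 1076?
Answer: -5231 + √(-4798121 - 234*I*√3) ≈ -5230.9 - 2190.5*I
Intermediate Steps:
H(P) = -9 - 117*√P
√((9786 - 11054)*(-6153 + 9937) + H(t(-12))) - (n + 4155) = √((9786 - 11054)*(-6153 + 9937) + (-9 - 234*I*√3)) - (1076 + 4155) = √(-1268*3784 + (-9 - 234*I*√3)) - 1*5231 = √(-4798112 + (-9 - 234*I*√3)) - 5231 = √(-4798121 - 234*I*√3) - 5231 = -5231 + √(-4798121 - 234*I*√3)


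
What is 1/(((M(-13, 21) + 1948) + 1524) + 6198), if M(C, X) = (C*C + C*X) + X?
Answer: 1/9587 ≈ 0.00010431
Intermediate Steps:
M(C, X) = X + C**2 + C*X (M(C, X) = (C**2 + C*X) + X = X + C**2 + C*X)
1/(((M(-13, 21) + 1948) + 1524) + 6198) = 1/((((21 + (-13)**2 - 13*21) + 1948) + 1524) + 6198) = 1/((((21 + 169 - 273) + 1948) + 1524) + 6198) = 1/(((-83 + 1948) + 1524) + 6198) = 1/((1865 + 1524) + 6198) = 1/(3389 + 6198) = 1/9587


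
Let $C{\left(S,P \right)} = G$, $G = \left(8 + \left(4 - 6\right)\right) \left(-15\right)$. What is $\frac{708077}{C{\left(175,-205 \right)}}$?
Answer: $- \frac{708077}{90} \approx -7867.5$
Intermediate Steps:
$G = -90$ ($G = \left(8 + \left(4 - 6\right)\right) \left(-15\right) = \left(8 - 2\right) \left(-15\right) = 6 \left(-15\right) = -90$)
$C{\left(S,P \right)} = -90$
$\frac{708077}{C{\left(175,-205 \right)}} = \frac{708077}{-90} = 708077 \left(- \frac{1}{90}\right) = - \frac{708077}{90}$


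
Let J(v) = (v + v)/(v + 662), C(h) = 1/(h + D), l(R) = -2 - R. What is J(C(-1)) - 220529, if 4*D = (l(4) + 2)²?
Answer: -438191121/1987 ≈ -2.2053e+5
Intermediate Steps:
D = 4 (D = ((-2 - 1*4) + 2)²/4 = ((-2 - 4) + 2)²/4 = (-6 + 2)²/4 = (¼)*(-4)² = (¼)*16 = 4)
C(h) = 1/(4 + h) (C(h) = 1/(h + 4) = 1/(4 + h))
J(v) = 2*v/(662 + v) (J(v) = (2*v)/(662 + v) = 2*v/(662 + v))
J(C(-1)) - 220529 = 2/((4 - 1)*(662 + 1/(4 - 1))) - 220529 = 2/(3*(662 + 1/3)) - 220529 = 2*(⅓)/(662 + ⅓) - 220529 = 2*(⅓)/(1987/3) - 220529 = 2*(⅓)*(3/1987) - 220529 = 2/1987 - 220529 = -438191121/1987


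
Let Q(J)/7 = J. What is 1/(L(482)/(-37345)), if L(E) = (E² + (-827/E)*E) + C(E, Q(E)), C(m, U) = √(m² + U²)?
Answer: -8645255465/53579244809 + 90001450*√2/53579244809 ≈ -0.15898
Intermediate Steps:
Q(J) = 7*J
C(m, U) = √(U² + m²)
L(E) = -827 + E² + 5*√2*√(E²) (L(E) = (E² + (-827/E)*E) + √((7*E)² + E²) = (E² - 827) + √(49*E² + E²) = (-827 + E²) + √(50*E²) = (-827 + E²) + 5*√2*√(E²) = -827 + E² + 5*√2*√(E²))
1/(L(482)/(-37345)) = 1/((-827 + 482² + 5*√2*√(482²))/(-37345)) = 1/((-827 + 232324 + 5*√2*√232324)*(-1/37345)) = 1/((-827 + 232324 + 5*√2*482)*(-1/37345)) = 1/((-827 + 232324 + 2410*√2)*(-1/37345)) = 1/((231497 + 2410*√2)*(-1/37345)) = 1/(-33071/5335 - 482*√2/7469)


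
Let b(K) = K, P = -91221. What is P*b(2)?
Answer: -182442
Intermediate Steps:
P*b(2) = -91221*2 = -182442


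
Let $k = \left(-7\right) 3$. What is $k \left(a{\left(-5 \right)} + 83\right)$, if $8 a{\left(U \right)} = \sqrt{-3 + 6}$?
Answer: $-1743 - \frac{21 \sqrt{3}}{8} \approx -1747.5$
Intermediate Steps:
$k = -21$
$a{\left(U \right)} = \frac{\sqrt{3}}{8}$ ($a{\left(U \right)} = \frac{\sqrt{-3 + 6}}{8} = \frac{\sqrt{3}}{8}$)
$k \left(a{\left(-5 \right)} + 83\right) = - 21 \left(\frac{\sqrt{3}}{8} + 83\right) = - 21 \left(83 + \frac{\sqrt{3}}{8}\right) = -1743 - \frac{21 \sqrt{3}}{8}$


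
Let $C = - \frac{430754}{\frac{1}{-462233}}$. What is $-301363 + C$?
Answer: $199108412319$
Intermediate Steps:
$C = 199108713682$ ($C = - \frac{430754}{- \frac{1}{462233}} = \left(-430754\right) \left(-462233\right) = 199108713682$)
$-301363 + C = -301363 + 199108713682 = 199108412319$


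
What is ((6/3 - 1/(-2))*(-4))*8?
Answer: -80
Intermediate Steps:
((6/3 - 1/(-2))*(-4))*8 = ((6*(⅓) - 1*(-½))*(-4))*8 = ((2 + ½)*(-4))*8 = ((5/2)*(-4))*8 = -10*8 = -80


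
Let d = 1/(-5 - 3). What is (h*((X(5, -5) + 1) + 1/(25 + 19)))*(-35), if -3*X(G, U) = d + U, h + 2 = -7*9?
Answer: 1640275/264 ≈ 6213.2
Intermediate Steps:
h = -65 (h = -2 - 7*9 = -2 - 63 = -65)
d = -⅛ (d = 1/(-8) = -⅛ ≈ -0.12500)
X(G, U) = 1/24 - U/3 (X(G, U) = -(-⅛ + U)/3 = 1/24 - U/3)
(h*((X(5, -5) + 1) + 1/(25 + 19)))*(-35) = -65*(((1/24 - ⅓*(-5)) + 1) + 1/(25 + 19))*(-35) = -65*(((1/24 + 5/3) + 1) + 1/44)*(-35) = -65*((41/24 + 1) + 1/44)*(-35) = -65*(65/24 + 1/44)*(-35) = -65*721/264*(-35) = -46865/264*(-35) = 1640275/264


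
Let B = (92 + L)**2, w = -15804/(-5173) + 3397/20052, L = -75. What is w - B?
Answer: -29643205355/103728996 ≈ -285.78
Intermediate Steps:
w = 334474489/103728996 (w = -15804*(-1/5173) + 3397*(1/20052) = 15804/5173 + 3397/20052 = 334474489/103728996 ≈ 3.2245)
B = 289 (B = (92 - 75)**2 = 17**2 = 289)
w - B = 334474489/103728996 - 1*289 = 334474489/103728996 - 289 = -29643205355/103728996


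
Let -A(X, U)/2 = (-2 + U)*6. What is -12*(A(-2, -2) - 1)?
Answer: -564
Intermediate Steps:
A(X, U) = 24 - 12*U (A(X, U) = -2*(-2 + U)*6 = -2*(-12 + 6*U) = 24 - 12*U)
-12*(A(-2, -2) - 1) = -12*((24 - 12*(-2)) - 1) = -12*((24 + 24) - 1) = -12*(48 - 1) = -12*47 = -564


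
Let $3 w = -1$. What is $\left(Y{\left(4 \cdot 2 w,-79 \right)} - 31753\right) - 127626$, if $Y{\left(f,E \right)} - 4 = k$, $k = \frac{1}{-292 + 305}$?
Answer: $- \frac{2071874}{13} \approx -1.5938 \cdot 10^{5}$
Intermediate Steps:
$w = - \frac{1}{3}$ ($w = \frac{1}{3} \left(-1\right) = - \frac{1}{3} \approx -0.33333$)
$k = \frac{1}{13} \approx 0.076923$
$Y{\left(f,E \right)} = \frac{53}{13}$ ($Y{\left(f,E \right)} = 4 + \frac{1}{13} = \frac{53}{13}$)
$\left(Y{\left(4 \cdot 2 w,-79 \right)} - 31753\right) - 127626 = \left(\frac{53}{13} - 31753\right) - 127626 = - \frac{412736}{13} - 127626 = - \frac{2071874}{13}$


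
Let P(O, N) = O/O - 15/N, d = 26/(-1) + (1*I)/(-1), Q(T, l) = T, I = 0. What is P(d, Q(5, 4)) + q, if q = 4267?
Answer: 4265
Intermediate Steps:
d = -26 (d = 26/(-1) + (1*0)/(-1) = 26*(-1) + 0*(-1) = -26 + 0 = -26)
P(O, N) = 1 - 15/N
P(d, Q(5, 4)) + q = (-15 + 5)/5 + 4267 = (⅕)*(-10) + 4267 = -2 + 4267 = 4265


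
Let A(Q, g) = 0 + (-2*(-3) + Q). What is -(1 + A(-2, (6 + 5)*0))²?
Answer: -25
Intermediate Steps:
A(Q, g) = 6 + Q (A(Q, g) = 0 + (6 + Q) = 6 + Q)
-(1 + A(-2, (6 + 5)*0))² = -(1 + (6 - 2))² = -(1 + 4)² = -1*5² = -1*25 = -25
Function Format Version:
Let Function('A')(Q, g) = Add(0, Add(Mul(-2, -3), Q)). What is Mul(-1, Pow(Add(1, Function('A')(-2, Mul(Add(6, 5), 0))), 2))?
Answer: -25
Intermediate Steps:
Function('A')(Q, g) = Add(6, Q) (Function('A')(Q, g) = Add(0, Add(6, Q)) = Add(6, Q))
Mul(-1, Pow(Add(1, Function('A')(-2, Mul(Add(6, 5), 0))), 2)) = Mul(-1, Pow(Add(1, Add(6, -2)), 2)) = Mul(-1, Pow(Add(1, 4), 2)) = Mul(-1, Pow(5, 2)) = Mul(-1, 25) = -25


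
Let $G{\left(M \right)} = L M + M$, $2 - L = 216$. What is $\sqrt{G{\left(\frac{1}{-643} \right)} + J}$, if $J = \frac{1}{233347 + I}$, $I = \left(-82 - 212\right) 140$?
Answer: $\frac{\sqrt{5058775576714234}}{123576241} \approx 0.57556$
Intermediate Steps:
$L = -214$ ($L = 2 - 216 = -214$)
$G{\left(M \right)} = - 213 M$ ($G{\left(M \right)} = - 214 M + M = - 213 M$)
$I = -41160$ ($I = \left(-294\right) 140 = -41160$)
$J = \frac{1}{192187}$ ($J = \frac{1}{233347 - 41160} = \frac{1}{192187} \approx 5.2033 \cdot 10^{-6}$)
$\sqrt{G{\left(\frac{1}{-643} \right)} + J} = \sqrt{- \frac{213}{-643} + \frac{1}{192187}} = \sqrt{\left(-213\right) \left(- \frac{1}{643}\right) + \frac{1}{192187}} = \sqrt{\frac{213}{643} + \frac{1}{192187}} = \sqrt{\frac{40936474}{123576241}} = \frac{\sqrt{5058775576714234}}{123576241}$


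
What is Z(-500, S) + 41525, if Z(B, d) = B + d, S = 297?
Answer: 41322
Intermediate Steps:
Z(-500, S) + 41525 = (-500 + 297) + 41525 = -203 + 41525 = 41322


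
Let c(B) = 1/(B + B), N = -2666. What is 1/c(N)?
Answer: -5332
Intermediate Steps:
c(B) = 1/(2*B)
1/c(N) = 1/((½)/(-2666)) = 1/((½)*(-1/2666)) = 1/(-1/5332) = -5332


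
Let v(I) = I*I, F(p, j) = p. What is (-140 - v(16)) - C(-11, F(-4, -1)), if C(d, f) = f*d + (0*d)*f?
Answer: -440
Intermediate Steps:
C(d, f) = d*f (C(d, f) = d*f + 0*f = d*f + 0 = d*f)
v(I) = I²
(-140 - v(16)) - C(-11, F(-4, -1)) = (-140 - 1*16²) - (-11)*(-4) = (-140 - 1*256) - 1*44 = (-140 - 256) - 44 = -396 - 44 = -440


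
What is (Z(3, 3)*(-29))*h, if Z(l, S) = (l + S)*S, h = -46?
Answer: 24012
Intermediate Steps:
Z(l, S) = S*(S + l) (Z(l, S) = (S + l)*S = S*(S + l))
(Z(3, 3)*(-29))*h = ((3*(3 + 3))*(-29))*(-46) = ((3*6)*(-29))*(-46) = (18*(-29))*(-46) = -522*(-46) = 24012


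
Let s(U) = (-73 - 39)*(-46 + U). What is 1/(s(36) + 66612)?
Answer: 1/67732 ≈ 1.4764e-5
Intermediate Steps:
s(U) = 5152 - 112*U (s(U) = -112*(-46 + U) = 5152 - 112*U)
1/(s(36) + 66612) = 1/((5152 - 112*36) + 66612) = 1/((5152 - 4032) + 66612) = 1/(1120 + 66612) = 1/67732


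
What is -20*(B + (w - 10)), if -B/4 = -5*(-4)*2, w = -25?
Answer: 3900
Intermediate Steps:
B = -160 (B = -4*(-5*(-4))*2 = -80*2 = -4*40 = -160)
-20*(B + (w - 10)) = -20*(-160 + (-25 - 10)) = -20*(-160 - 35) = -20*(-195) = 3900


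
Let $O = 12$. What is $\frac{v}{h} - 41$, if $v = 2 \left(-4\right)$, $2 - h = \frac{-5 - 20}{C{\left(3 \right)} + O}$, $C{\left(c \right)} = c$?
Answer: $- \frac{475}{11} \approx -43.182$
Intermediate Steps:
$h = \frac{11}{3}$ ($h = 2 - \frac{-5 - 20}{3 + 12} = 2 - - \frac{25}{15} = 2 - \left(-25\right) \frac{1}{15} = 2 - - \frac{5}{3} = 2 + \frac{5}{3} = \frac{11}{3} \approx 3.6667$)
$v = -8$
$\frac{v}{h} - 41 = \frac{1}{\frac{11}{3}} \left(-8\right) - 41 = \frac{3}{11} \left(-8\right) - 41 = - \frac{24}{11} - 41 = - \frac{475}{11}$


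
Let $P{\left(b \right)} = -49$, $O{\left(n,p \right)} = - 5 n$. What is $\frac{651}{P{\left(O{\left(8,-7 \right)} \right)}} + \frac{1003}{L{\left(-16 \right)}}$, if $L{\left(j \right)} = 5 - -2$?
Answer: $130$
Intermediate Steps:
$L{\left(j \right)} = 7$ ($L{\left(j \right)} = 5 + 2 = 7$)
$\frac{651}{P{\left(O{\left(8,-7 \right)} \right)}} + \frac{1003}{L{\left(-16 \right)}} = \frac{651}{-49} + \frac{1003}{7} = 651 \left(- \frac{1}{49}\right) + 1003 \cdot \frac{1}{7} = - \frac{93}{7} + \frac{1003}{7} = 130$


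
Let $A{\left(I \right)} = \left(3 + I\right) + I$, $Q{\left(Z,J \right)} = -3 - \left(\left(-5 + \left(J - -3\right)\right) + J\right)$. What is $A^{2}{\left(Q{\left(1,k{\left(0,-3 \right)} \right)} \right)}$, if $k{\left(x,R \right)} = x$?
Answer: $1$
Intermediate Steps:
$Q{\left(Z,J \right)} = -1 - 2 J$ ($Q{\left(Z,J \right)} = -3 - \left(\left(-5 + \left(J + 3\right)\right) + J\right) = -3 - \left(\left(-5 + \left(3 + J\right)\right) + J\right) = -3 - \left(\left(-2 + J\right) + J\right) = -3 - \left(-2 + 2 J\right) = -1 - 2 J$)
$A{\left(I \right)} = 3 + 2 I$
$A^{2}{\left(Q{\left(1,k{\left(0,-3 \right)} \right)} \right)} = \left(3 + 2 \left(-1 - 0\right)\right)^{2} = \left(3 + 2 \left(-1 + 0\right)\right)^{2} = \left(3 + 2 \left(-1\right)\right)^{2} = \left(3 - 2\right)^{2} = 1^{2} = 1$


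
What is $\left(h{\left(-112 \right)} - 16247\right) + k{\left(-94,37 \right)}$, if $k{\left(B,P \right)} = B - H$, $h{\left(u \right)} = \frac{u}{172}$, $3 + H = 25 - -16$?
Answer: $- \frac{704325}{43} \approx -16380.0$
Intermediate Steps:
$H = 38$ ($H = -3 + \left(25 - -16\right) = -3 + \left(25 + 16\right) = -3 + 41 = 38$)
$h{\left(u \right)} = \frac{u}{172}$ ($h{\left(u \right)} = u \frac{1}{172} = \frac{u}{172}$)
$k{\left(B,P \right)} = -38 + B$ ($k{\left(B,P \right)} = B - 38 = -38 + B$)
$\left(h{\left(-112 \right)} - 16247\right) + k{\left(-94,37 \right)} = \left(\frac{1}{172} \left(-112\right) - 16247\right) - 132 = \left(- \frac{28}{43} - 16247\right) - 132 = - \frac{698649}{43} - 132 = - \frac{704325}{43}$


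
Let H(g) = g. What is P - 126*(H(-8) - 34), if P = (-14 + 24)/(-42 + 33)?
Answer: 47618/9 ≈ 5290.9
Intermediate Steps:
P = -10/9 (P = 10/(-9) = 10*(-⅑) = -10/9 ≈ -1.1111)
P - 126*(H(-8) - 34) = -10/9 - 126*(-8 - 34) = -10/9 - 126*(-42) = -10/9 + 5292 = 47618/9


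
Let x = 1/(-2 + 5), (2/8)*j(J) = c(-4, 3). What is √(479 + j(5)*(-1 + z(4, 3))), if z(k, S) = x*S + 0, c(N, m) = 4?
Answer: √479 ≈ 21.886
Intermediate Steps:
j(J) = 16 (j(J) = 4*4 = 16)
x = ⅓ (x = 1/3 = ⅓ ≈ 0.33333)
z(k, S) = S/3 (z(k, S) = S/3 + 0 = S/3)
√(479 + j(5)*(-1 + z(4, 3))) = √(479 + 16*(-1 + (⅓)*3)) = √(479 + 16*(-1 + 1)) = √(479 + 16*0) = √(479 + 0) = √479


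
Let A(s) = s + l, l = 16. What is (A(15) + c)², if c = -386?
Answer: 126025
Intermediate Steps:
A(s) = 16 + s (A(s) = s + 16 = 16 + s)
(A(15) + c)² = ((16 + 15) - 386)² = (31 - 386)² = (-355)² = 126025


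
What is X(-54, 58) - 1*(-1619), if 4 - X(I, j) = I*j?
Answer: 4755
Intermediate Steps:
X(I, j) = 4 - I*j
X(-54, 58) - 1*(-1619) = (4 - 1*(-54)*58) - 1*(-1619) = (4 + 3132) + 1619 = 3136 + 1619 = 4755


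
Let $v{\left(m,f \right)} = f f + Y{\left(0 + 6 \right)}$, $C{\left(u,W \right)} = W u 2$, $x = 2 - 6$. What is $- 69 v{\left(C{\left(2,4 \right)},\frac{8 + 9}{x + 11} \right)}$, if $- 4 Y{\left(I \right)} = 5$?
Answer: $- \frac{62859}{196} \approx -320.71$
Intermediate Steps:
$Y{\left(I \right)} = - \frac{5}{4}$ ($Y{\left(I \right)} = \left(- \frac{1}{4}\right) 5 = - \frac{5}{4}$)
$x = -4$ ($x = 2 - 6 = -4$)
$C{\left(u,W \right)} = 2 W u$
$v{\left(m,f \right)} = - \frac{5}{4} + f^{2}$ ($v{\left(m,f \right)} = f f - \frac{5}{4} = f^{2} - \frac{5}{4} = - \frac{5}{4} + f^{2}$)
$- 69 v{\left(C{\left(2,4 \right)},\frac{8 + 9}{x + 11} \right)} = - 69 \left(- \frac{5}{4} + \left(\frac{8 + 9}{-4 + 11}\right)^{2}\right) = - 69 \left(- \frac{5}{4} + \left(\frac{17}{7}\right)^{2}\right) = - 69 \left(- \frac{5}{4} + \frac{289}{49}\right) = \left(-69\right) \frac{911}{196} = - \frac{62859}{196}$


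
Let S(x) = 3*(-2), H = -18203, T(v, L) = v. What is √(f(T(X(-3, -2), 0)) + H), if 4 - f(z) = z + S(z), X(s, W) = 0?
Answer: I*√18193 ≈ 134.88*I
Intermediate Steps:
S(x) = -6
f(z) = 10 - z (f(z) = 4 - (z - 6) = 4 - (-6 + z) = 4 + (6 - z) = 10 - z)
√(f(T(X(-3, -2), 0)) + H) = √((10 - 1*0) - 18203) = √((10 + 0) - 18203) = √(10 - 18203) = √(-18193) = I*√18193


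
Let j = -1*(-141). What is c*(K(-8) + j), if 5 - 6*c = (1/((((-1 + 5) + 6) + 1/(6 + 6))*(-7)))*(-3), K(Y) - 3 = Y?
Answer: 285532/2541 ≈ 112.37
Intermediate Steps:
K(Y) = 3 + Y
j = 141
c = 4199/5082 (c = ⅚ - 1/((((-1 + 5) + 6) + 1/(6 + 6))*(-7))*(-3)/6 = ⅚ - -⅐/((4 + 6) + 1/12)*(-3)/6 = ⅚ - -⅐/(10 + 1/12)*(-3)/6 = ⅚ - -⅐/(121/12)*(-3)/6 = ⅚ - (12/121)*(-⅐)*(-3)/6 = ⅚ - (-2)*(-3)/847 = ⅚ - ⅙*36/847 = ⅚ - 6/847 = 4199/5082 ≈ 0.82625)
c*(K(-8) + j) = 4199*((3 - 8) + 141)/5082 = 4199*(-5 + 141)/5082 = (4199/5082)*136 = 285532/2541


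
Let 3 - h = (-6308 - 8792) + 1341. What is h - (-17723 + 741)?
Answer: 30744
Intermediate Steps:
h = 13762 (h = 3 - ((-6308 - 8792) + 1341) = 3 - (-15100 + 1341) = 3 - 1*(-13759) = 3 + 13759 = 13762)
h - (-17723 + 741) = 13762 - (-17723 + 741) = 13762 - 1*(-16982) = 13762 + 16982 = 30744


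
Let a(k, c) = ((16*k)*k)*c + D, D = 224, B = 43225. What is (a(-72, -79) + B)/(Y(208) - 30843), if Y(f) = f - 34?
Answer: 2169709/10223 ≈ 212.24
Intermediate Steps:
Y(f) = -34 + f
a(k, c) = 224 + 16*c*k**2 (a(k, c) = ((16*k)*k)*c + 224 = (16*k**2)*c + 224 = 16*c*k**2 + 224 = 224 + 16*c*k**2)
(a(-72, -79) + B)/(Y(208) - 30843) = ((224 + 16*(-79)*(-72)**2) + 43225)/((-34 + 208) - 30843) = ((224 + 16*(-79)*5184) + 43225)/(174 - 30843) = ((224 - 6552576) + 43225)/(-30669) = (-6552352 + 43225)*(-1/30669) = -6509127*(-1/30669) = 2169709/10223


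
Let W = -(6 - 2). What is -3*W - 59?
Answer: -47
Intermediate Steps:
W = -4 (W = -1*4 = -4)
-3*W - 59 = -3*(-4) - 59 = 12 - 59 = -47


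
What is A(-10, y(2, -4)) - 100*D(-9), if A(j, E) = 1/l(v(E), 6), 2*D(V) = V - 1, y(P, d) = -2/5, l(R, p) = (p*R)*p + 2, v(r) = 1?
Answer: 19001/38 ≈ 500.03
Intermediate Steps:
l(R, p) = 2 + R*p² (l(R, p) = (R*p)*p + 2 = R*p² + 2 = 2 + R*p²)
y(P, d) = -⅖ (y(P, d) = -2*⅕ = -⅖)
D(V) = -½ + V/2 (D(V) = (V - 1)/2 = (-1 + V)/2 = -½ + V/2)
A(j, E) = 1/38 (A(j, E) = 1/(2 + 1*6²) = 1/(2 + 1*36) = 1/(2 + 36) = 1/38)
A(-10, y(2, -4)) - 100*D(-9) = 1/38 - 100*(-½ + (½)*(-9)) = 1/38 - 100*(-½ - 9/2) = 1/38 - 100*(-5) = 1/38 + 500 = 19001/38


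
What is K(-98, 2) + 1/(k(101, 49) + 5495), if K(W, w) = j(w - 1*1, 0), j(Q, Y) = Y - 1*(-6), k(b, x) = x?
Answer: 33265/5544 ≈ 6.0002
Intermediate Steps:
j(Q, Y) = 6 + Y (j(Q, Y) = Y + 6 = 6 + Y)
K(W, w) = 6 (K(W, w) = 6 + 0 = 6)
K(-98, 2) + 1/(k(101, 49) + 5495) = 6 + 1/(49 + 5495) = 6 + 1/5544 = 33265/5544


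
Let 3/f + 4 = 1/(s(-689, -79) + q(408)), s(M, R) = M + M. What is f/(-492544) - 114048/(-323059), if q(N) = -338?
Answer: 674185010571/1909727448320 ≈ 0.35303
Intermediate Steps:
s(M, R) = 2*M
f = -5148/6865 (f = 3/(-4 + 1/(2*(-689) - 338)) = 3/(-4 + 1/(-1378 - 338)) = 3/(-4 + 1/(-1716)) = 3/(-4 - 1/1716) = 3/(-6865/1716) = 3*(-1716/6865) = -5148/6865 ≈ -0.74989)
f/(-492544) - 114048/(-323059) = -5148/6865/(-492544) - 114048/(-323059) = -5148/6865*(-1/492544) - 114048*(-1/323059) = 99/65025280 + 10368/29369 = 674185010571/1909727448320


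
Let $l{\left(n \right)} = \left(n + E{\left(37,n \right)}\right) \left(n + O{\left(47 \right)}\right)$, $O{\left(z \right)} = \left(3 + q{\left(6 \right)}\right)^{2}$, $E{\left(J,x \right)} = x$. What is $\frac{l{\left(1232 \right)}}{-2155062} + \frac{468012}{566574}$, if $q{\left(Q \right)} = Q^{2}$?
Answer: $- \frac{33746412646}{14535739257} \approx -2.3216$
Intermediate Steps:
$O{\left(z \right)} = 1521$ ($O{\left(z \right)} = \left(3 + 6^{2}\right)^{2} = \left(3 + 36\right)^{2} = 39^{2} = 1521$)
$l{\left(n \right)} = 2 n \left(1521 + n\right)$ ($l{\left(n \right)} = \left(n + n\right) \left(n + 1521\right) = 2 n \left(1521 + n\right)$)
$\frac{l{\left(1232 \right)}}{-2155062} + \frac{468012}{566574} = \frac{2 \cdot 1232 \left(1521 + 1232\right)}{-2155062} + \frac{468012}{566574} = 2 \cdot 1232 \cdot 2753 \left(- \frac{1}{2155062}\right) + 468012 \cdot \frac{1}{566574} = 6783392 \left(- \frac{1}{2155062}\right) + \frac{78002}{94429} = - \frac{484528}{153933} + \frac{78002}{94429} = - \frac{33746412646}{14535739257}$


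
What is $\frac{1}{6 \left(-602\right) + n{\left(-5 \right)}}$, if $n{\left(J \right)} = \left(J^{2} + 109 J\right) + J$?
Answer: $- \frac{1}{4137} \approx -0.00024172$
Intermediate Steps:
$n{\left(J \right)} = J^{2} + 110 J$
$\frac{1}{6 \left(-602\right) + n{\left(-5 \right)}} = \frac{1}{6 \left(-602\right) - 5 \left(110 - 5\right)} = \frac{1}{-3612 - 525} = \frac{1}{-4137} = - \frac{1}{4137}$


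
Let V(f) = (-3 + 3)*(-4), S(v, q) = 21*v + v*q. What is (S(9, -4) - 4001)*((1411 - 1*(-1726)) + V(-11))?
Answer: -12071176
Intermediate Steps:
S(v, q) = 21*v + q*v
V(f) = 0 (V(f) = 0*(-4) = 0)
(S(9, -4) - 4001)*((1411 - 1*(-1726)) + V(-11)) = (9*(21 - 4) - 4001)*((1411 - 1*(-1726)) + 0) = (9*17 - 4001)*((1411 + 1726) + 0) = (153 - 4001)*(3137 + 0) = -3848*3137 = -12071176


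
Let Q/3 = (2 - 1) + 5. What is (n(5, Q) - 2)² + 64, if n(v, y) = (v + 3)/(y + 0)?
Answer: 5380/81 ≈ 66.420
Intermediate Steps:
Q = 18 (Q = 3*((2 - 1) + 5) = 3*(1 + 5) = 3*6 = 18)
n(v, y) = (3 + v)/y
(n(5, Q) - 2)² + 64 = ((3 + 5)/18 - 2)² + 64 = ((1/18)*8 - 2)² + 64 = (4/9 - 2)² + 64 = (-14/9)² + 64 = 196/81 + 64 = 5380/81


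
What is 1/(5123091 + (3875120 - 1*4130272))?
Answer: 1/4867939 ≈ 2.0543e-7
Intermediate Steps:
1/(5123091 + (3875120 - 1*4130272)) = 1/(5123091 + (3875120 - 4130272)) = 1/(5123091 - 255152) = 1/4867939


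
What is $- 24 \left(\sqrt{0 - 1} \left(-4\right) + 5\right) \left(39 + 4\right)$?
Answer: $-5160 + 4128 i \approx -5160.0 + 4128.0 i$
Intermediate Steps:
$- 24 \left(\sqrt{0 - 1} \left(-4\right) + 5\right) \left(39 + 4\right) = - 24 \left(\sqrt{-1} \left(-4\right) + 5\right) 43 = - 24 \left(i \left(-4\right) + 5\right) 43 = - 24 \left(- 4 i + 5\right) 43 = - 24 \left(5 - 4 i\right) 43 = \left(-120 + 96 i\right) 43 = -5160 + 4128 i$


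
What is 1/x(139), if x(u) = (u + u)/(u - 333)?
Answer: -97/139 ≈ -0.69784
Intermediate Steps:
x(u) = 2*u/(-333 + u) (x(u) = (2*u)/(-333 + u) = 2*u/(-333 + u))
1/x(139) = 1/(2*139/(-333 + 139)) = 1/(2*139/(-194)) = 1/(2*139*(-1/194)) = 1/(-139/97) = -97/139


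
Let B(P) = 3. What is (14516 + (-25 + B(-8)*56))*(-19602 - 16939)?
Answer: -535654519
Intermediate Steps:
(14516 + (-25 + B(-8)*56))*(-19602 - 16939) = (14516 + (-25 + 3*56))*(-19602 - 16939) = (14516 + (-25 + 168))*(-36541) = (14516 + 143)*(-36541) = 14659*(-36541) = -535654519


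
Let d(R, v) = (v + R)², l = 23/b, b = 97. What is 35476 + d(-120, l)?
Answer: 468748373/9409 ≈ 49819.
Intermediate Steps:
l = 23/97 ≈ 0.23711
d(R, v) = (R + v)²
35476 + d(-120, l) = 35476 + (-120 + 23/97)² = 35476 + (-11617/97)² = 35476 + 134954689/9409 = 468748373/9409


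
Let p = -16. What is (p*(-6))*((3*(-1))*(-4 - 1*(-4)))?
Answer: 0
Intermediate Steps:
(p*(-6))*((3*(-1))*(-4 - 1*(-4))) = (-16*(-6))*((3*(-1))*(-4 - 1*(-4))) = 96*(-3*(-4 + 4)) = 96*(-3*0) = 96*0 = 0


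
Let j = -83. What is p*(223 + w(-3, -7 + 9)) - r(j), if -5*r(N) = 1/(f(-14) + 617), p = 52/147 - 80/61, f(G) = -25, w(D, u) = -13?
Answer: -254204373/1263920 ≈ -201.12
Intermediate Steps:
p = -8588/8967 (p = 52*(1/147) - 80*1/61 = 52/147 - 80/61 = -8588/8967 ≈ -0.95773)
r(N) = -1/2960 (r(N) = -1/(5*(-25 + 617)) = -1/5/592 = -1/5*1/592 = -1/2960)
p*(223 + w(-3, -7 + 9)) - r(j) = -8588*(223 - 13)/8967 - 1*(-1/2960) = -8588/8967*210 + 1/2960 = -85880/427 + 1/2960 = -254204373/1263920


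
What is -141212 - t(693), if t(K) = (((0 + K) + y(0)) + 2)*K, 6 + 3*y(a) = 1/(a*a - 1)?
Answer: -621230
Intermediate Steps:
y(a) = -2 + 1/(3*(-1 + a²)) (y(a) = -2 + 1/(3*(a*a - 1)) = -2 + 1/(3*(a² - 1)) = -2 + 1/(3*(-1 + a²)))
t(K) = K*(-⅓ + K) (t(K) = (((0 + K) + (7 - 6*0²)/(3*(-1 + 0²))) + 2)*K = ((K + (7 - 6*0)/(3*(-1 + 0))) + 2)*K = ((K + (⅓)*(7 + 0)/(-1)) + 2)*K = ((K + (⅓)*(-1)*7) + 2)*K = ((K - 7/3) + 2)*K = ((-7/3 + K) + 2)*K = (-⅓ + K)*K = K*(-⅓ + K))
-141212 - t(693) = -141212 - 693*(-⅓ + 693) = -141212 - 693*2078/3 = -141212 - 1*480018 = -141212 - 480018 = -621230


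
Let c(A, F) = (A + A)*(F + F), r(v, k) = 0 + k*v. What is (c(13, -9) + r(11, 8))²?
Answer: 144400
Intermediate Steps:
r(v, k) = k*v
c(A, F) = 4*A*F (c(A, F) = (2*A)*(2*F) = 4*A*F)
(c(13, -9) + r(11, 8))² = (4*13*(-9) + 8*11)² = (-468 + 88)² = (-380)² = 144400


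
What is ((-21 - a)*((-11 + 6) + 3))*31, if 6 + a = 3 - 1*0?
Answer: 1116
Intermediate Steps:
a = -3 (a = -6 + (3 - 1*0) = -6 + (3 + 0) = -6 + 3 = -3)
((-21 - a)*((-11 + 6) + 3))*31 = ((-21 - 1*(-3))*((-11 + 6) + 3))*31 = ((-21 + 3)*(-5 + 3))*31 = -18*(-2)*31 = 36*31 = 1116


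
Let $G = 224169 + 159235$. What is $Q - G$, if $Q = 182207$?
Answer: $-201197$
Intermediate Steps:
$G = 383404$
$Q - G = 182207 - 383404 = -201197$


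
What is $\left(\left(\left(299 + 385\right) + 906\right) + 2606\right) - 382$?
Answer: $3814$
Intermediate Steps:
$\left(\left(\left(299 + 385\right) + 906\right) + 2606\right) - 382 = \left(\left(684 + 906\right) + 2606\right) - 382 = \left(1590 + 2606\right) - 382 = 4196 - 382 = 3814$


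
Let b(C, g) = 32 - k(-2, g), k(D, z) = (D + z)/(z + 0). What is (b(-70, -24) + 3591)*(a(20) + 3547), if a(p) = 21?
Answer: 38768996/3 ≈ 1.2923e+7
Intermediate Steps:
k(D, z) = (D + z)/z
b(C, g) = 32 - (-2 + g)/g
(b(-70, -24) + 3591)*(a(20) + 3547) = ((31 + 2/(-24)) + 3591)*(21 + 3547) = ((31 + 2*(-1/24)) + 3591)*3568 = ((31 - 1/12) + 3591)*3568 = (371/12 + 3591)*3568 = (43463/12)*3568 = 38768996/3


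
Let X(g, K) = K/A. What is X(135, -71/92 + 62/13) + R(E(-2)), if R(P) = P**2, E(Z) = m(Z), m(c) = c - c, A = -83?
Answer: -4781/99268 ≈ -0.048163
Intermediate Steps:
m(c) = 0
E(Z) = 0
X(g, K) = -K/83 (X(g, K) = K/(-83) = K*(-1/83) = -K/83)
X(135, -71/92 + 62/13) + R(E(-2)) = -(-71/92 + 62/13)/83 + 0**2 = -(-71*1/92 + 62*(1/13))/83 + 0 = -(-71/92 + 62/13)/83 + 0 = -1/83*4781/1196 + 0 = -4781/99268 + 0 = -4781/99268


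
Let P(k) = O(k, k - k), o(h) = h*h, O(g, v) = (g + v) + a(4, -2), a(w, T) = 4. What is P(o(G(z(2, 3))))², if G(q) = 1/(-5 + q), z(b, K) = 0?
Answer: 10201/625 ≈ 16.322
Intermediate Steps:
O(g, v) = 4 + g + v (O(g, v) = (g + v) + 4 = 4 + g + v)
o(h) = h²
P(k) = 4 + k (P(k) = 4 + k + (k - k) = 4 + k + 0 = 4 + k)
P(o(G(z(2, 3))))² = (4 + (1/(-5 + 0))²)² = (4 + (1/(-5))²)² = (4 + (-⅕)²)² = (4 + 1/25)² = (101/25)² = 10201/625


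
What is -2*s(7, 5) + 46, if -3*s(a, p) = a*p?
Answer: 208/3 ≈ 69.333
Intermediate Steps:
s(a, p) = -a*p/3
-2*s(7, 5) + 46 = -(-2)*7*5/3 + 46 = -2*(-35/3) + 46 = 70/3 + 46 = 208/3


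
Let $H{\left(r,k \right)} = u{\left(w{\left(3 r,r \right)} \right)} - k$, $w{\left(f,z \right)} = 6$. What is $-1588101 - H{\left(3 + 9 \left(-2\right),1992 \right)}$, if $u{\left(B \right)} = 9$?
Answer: $-1586118$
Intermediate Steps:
$H{\left(r,k \right)} = 9 - k$
$-1588101 - H{\left(3 + 9 \left(-2\right),1992 \right)} = -1588101 - \left(9 - 1992\right) = -1588101 - -1983 = -1588101 + 1983 = -1586118$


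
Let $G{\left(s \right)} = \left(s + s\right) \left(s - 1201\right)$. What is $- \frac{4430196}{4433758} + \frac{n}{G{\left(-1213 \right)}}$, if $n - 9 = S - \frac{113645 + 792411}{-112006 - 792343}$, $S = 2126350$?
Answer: $- \frac{7468599993073793515}{11741027747410640644} \approx -0.63611$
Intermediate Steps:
$G{\left(s \right)} = 2 s \left(-1201 + s\right)$
$n = \frac{1922971541347}{904349}$ ($n = 9 + \left(2126350 - \frac{113645 + 792411}{-112006 - 792343}\right) = 9 + \left(2126350 - \frac{906056}{-904349}\right) = 9 + \left(2126350 - 906056 \left(- \frac{1}{904349}\right)\right) = 9 + \left(2126350 - - \frac{906056}{904349}\right) = 9 + \left(2126350 + \frac{906056}{904349}\right) = 9 + \frac{1922963402206}{904349} = \frac{1922971541347}{904349} \approx 2.1264 \cdot 10^{6}$)
$- \frac{4430196}{4433758} + \frac{n}{G{\left(-1213 \right)}} = - \frac{4430196}{4433758} + \frac{1922971541347}{904349 \cdot 2 \left(-1213\right) \left(-1201 - 1213\right)} = \left(-4430196\right) \frac{1}{4433758} + \frac{1922971541347}{904349 \cdot 2 \left(-1213\right) \left(-2414\right)} = - \frac{2215098}{2216879} + \frac{1922971541347}{904349 \cdot 5856364} = - \frac{2215098}{2216879} + \frac{1922971541347}{904349} \cdot \frac{1}{5856364} = - \frac{2215098}{2216879} + \frac{1922971541347}{5296196927036} = - \frac{7468599993073793515}{11741027747410640644}$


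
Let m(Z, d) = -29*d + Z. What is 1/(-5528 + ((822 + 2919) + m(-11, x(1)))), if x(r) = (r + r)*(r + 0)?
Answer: -1/1856 ≈ -0.00053879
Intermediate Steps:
x(r) = 2*r² (x(r) = (2*r)*r = 2*r²)
m(Z, d) = Z - 29*d
1/(-5528 + ((822 + 2919) + m(-11, x(1)))) = 1/(-5528 + ((822 + 2919) + (-11 - 58*1²))) = 1/(-5528 + (3741 + (-11 - 58))) = 1/(-5528 + (3741 - 69)) = 1/(-5528 + 3672) = 1/(-1856) = -1/1856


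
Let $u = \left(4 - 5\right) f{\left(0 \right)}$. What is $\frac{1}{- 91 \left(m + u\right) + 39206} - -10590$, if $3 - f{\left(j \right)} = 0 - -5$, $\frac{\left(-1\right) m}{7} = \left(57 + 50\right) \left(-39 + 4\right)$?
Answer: $\frac{24849869189}{2346541} \approx 10590.0$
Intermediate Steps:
$m = 26215$ ($m = - 7 \left(57 + 50\right) \left(-39 + 4\right) = - 7 \cdot 107 \left(-35\right) = \left(-7\right) \left(-3745\right) = 26215$)
$f{\left(j \right)} = -2$ ($f{\left(j \right)} = 3 - \left(0 - -5\right) = 3 - \left(0 + 5\right) = 3 - 5 = -2$)
$u = 2$ ($u = \left(4 - 5\right) \left(-2\right) = \left(-1\right) \left(-2\right) = 2$)
$\frac{1}{- 91 \left(m + u\right) + 39206} - -10590 = \frac{1}{- 91 \left(26215 + 2\right) + 39206} - -10590 = \frac{1}{\left(-91\right) 26217 + 39206} + 10590 = \frac{1}{-2385747 + 39206} + 10590 = \frac{1}{-2346541} + 10590 = - \frac{1}{2346541} + 10590 = \frac{24849869189}{2346541}$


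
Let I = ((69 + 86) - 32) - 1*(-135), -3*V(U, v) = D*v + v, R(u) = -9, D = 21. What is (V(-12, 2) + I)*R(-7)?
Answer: -2190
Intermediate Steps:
V(U, v) = -22*v/3 (V(U, v) = -(21*v + v)/3 = -22*v/3)
I = 258 (I = (155 - 32) + 135 = 123 + 135 = 258)
(V(-12, 2) + I)*R(-7) = (-22/3*2 + 258)*(-9) = (-44/3 + 258)*(-9) = (730/3)*(-9) = -2190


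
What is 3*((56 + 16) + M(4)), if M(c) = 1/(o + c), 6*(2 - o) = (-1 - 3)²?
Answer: 2169/10 ≈ 216.90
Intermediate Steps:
o = -⅔ (o = 2 - (-1 - 3)²/6 = 2 - ⅙*(-4)² = 2 - ⅙*16 = 2 - 8/3 = -⅔ ≈ -0.66667)
M(c) = 1/(-⅔ + c)
3*((56 + 16) + M(4)) = 3*((56 + 16) + 3/(-2 + 3*4)) = 3*(72 + 3/(-2 + 12)) = 3*(72 + 3/10) = 3*(723/10) = 2169/10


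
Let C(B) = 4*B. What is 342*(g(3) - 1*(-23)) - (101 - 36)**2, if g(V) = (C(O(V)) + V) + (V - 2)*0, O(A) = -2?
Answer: 1931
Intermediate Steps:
g(V) = -8 + V (g(V) = (4*(-2) + V) + (V - 2)*0 = (-8 + V) + (-2 + V)*0 = (-8 + V) + 0 = -8 + V)
342*(g(3) - 1*(-23)) - (101 - 36)**2 = 342*((-8 + 3) - 1*(-23)) - (101 - 36)**2 = 342*(-5 + 23) - 1*65**2 = 342*18 - 1*4225 = 6156 - 4225 = 1931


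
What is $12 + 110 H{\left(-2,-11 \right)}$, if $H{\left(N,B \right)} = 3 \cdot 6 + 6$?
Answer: $2652$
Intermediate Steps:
$H{\left(N,B \right)} = 24$ ($H{\left(N,B \right)} = 18 + 6 = 24$)
$12 + 110 H{\left(-2,-11 \right)} = 12 + 110 \cdot 24 = 12 + 2640 = 2652$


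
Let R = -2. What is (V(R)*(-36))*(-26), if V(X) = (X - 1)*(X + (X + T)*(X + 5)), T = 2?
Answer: 5616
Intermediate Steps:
V(X) = (-1 + X)*(X + (2 + X)*(5 + X)) (V(X) = (X - 1)*(X + (X + 2)*(X + 5)) = (-1 + X)*(X + (2 + X)*(5 + X)))
(V(R)*(-36))*(-26) = ((-10 + (-2)³ + 2*(-2) + 7*(-2)²)*(-36))*(-26) = ((-10 - 8 - 4 + 7*4)*(-36))*(-26) = ((-10 - 8 - 4 + 28)*(-36))*(-26) = (6*(-36))*(-26) = -216*(-26) = 5616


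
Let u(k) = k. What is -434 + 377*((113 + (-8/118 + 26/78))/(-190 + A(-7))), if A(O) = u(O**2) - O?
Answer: -8925854/11859 ≈ -752.67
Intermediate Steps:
A(O) = O**2 - O
-434 + 377*((113 + (-8/118 + 26/78))/(-190 + A(-7))) = -434 + 377*((113 + (-8/118 + 26/78))/(-190 - 7*(-1 - 7))) = -434 + 377*((113 + (-8*1/118 + 26*(1/78)))/(-190 - 7*(-8))) = -434 + 377*((113 + (-4/59 + 1/3))/(-190 + 56)) = -434 + 377*((113 + 47/177)/(-134)) = -434 + 377*((20048/177)*(-1/134)) = -434 + 377*(-10024/11859) = -434 - 3779048/11859 = -8925854/11859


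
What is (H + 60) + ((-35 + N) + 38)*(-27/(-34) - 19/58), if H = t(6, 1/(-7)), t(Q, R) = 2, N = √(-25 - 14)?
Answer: 31256/493 + 230*I*√39/493 ≈ 63.4 + 2.9135*I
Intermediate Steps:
N = I*√39 (N = √(-39) = I*√39 ≈ 6.245*I)
H = 2
(H + 60) + ((-35 + N) + 38)*(-27/(-34) - 19/58) = (2 + 60) + ((-35 + I*√39) + 38)*(-27/(-34) - 19/58) = 62 + (3 + I*√39)*(-27*(-1/34) - 19*1/58) = 62 + (3 + I*√39)*(27/34 - 19/58) = 62 + (3 + I*√39)*(230/493) = 62 + (690/493 + 230*I*√39/493) = 31256/493 + 230*I*√39/493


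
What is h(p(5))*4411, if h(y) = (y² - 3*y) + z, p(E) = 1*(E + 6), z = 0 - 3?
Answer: 374935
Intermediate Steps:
z = -3
p(E) = 6 + E (p(E) = 1*(6 + E) = 6 + E)
h(y) = -3 + y² - 3*y (h(y) = (y² - 3*y) - 3 = -3 + y² - 3*y)
h(p(5))*4411 = (-3 + (6 + 5)² - 3*(6 + 5))*4411 = (-3 + 11² - 3*11)*4411 = (-3 + 121 - 33)*4411 = 85*4411 = 374935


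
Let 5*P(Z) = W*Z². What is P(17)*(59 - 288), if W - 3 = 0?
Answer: -198543/5 ≈ -39709.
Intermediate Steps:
W = 3 (W = 3 + 0 = 3)
P(Z) = 3*Z²/5 (P(Z) = (3*Z²)/5 = 3*Z²/5)
P(17)*(59 - 288) = ((⅗)*17²)*(59 - 288) = ((⅗)*289)*(-229) = (867/5)*(-229) = -198543/5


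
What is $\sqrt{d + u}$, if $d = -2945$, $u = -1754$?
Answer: $i \sqrt{4699} \approx 68.549 i$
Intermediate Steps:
$\sqrt{d + u} = \sqrt{-2945 - 1754} = \sqrt{-4699} = i \sqrt{4699}$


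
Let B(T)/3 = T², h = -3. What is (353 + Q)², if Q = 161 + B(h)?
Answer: 292681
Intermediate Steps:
B(T) = 3*T²
Q = 188 (Q = 161 + 3*(-3)² = 161 + 3*9 = 161 + 27 = 188)
(353 + Q)² = (353 + 188)² = 541² = 292681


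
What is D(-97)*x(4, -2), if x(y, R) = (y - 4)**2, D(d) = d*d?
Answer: 0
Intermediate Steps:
D(d) = d**2
x(y, R) = (-4 + y)**2
D(-97)*x(4, -2) = (-97)**2*(-4 + 4)**2 = 9409*0**2 = 9409*0 = 0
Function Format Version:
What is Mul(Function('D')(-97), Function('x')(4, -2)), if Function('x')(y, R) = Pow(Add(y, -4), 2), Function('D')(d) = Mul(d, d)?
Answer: 0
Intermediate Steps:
Function('D')(d) = Pow(d, 2)
Function('x')(y, R) = Pow(Add(-4, y), 2)
Mul(Function('D')(-97), Function('x')(4, -2)) = Mul(Pow(-97, 2), Pow(Add(-4, 4), 2)) = Mul(9409, Pow(0, 2)) = Mul(9409, 0) = 0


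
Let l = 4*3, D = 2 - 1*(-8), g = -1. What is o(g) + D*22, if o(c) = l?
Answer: 232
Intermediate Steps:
D = 10 (D = 2 + 8 = 10)
l = 12
o(c) = 12
o(g) + D*22 = 12 + 10*22 = 12 + 220 = 232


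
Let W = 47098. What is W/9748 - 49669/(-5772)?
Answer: 189005767/14066364 ≈ 13.437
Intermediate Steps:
W/9748 - 49669/(-5772) = 47098/9748 - 49669/(-5772) = 47098*(1/9748) - 49669*(-1/5772) = 23549/4874 + 49669/5772 = 189005767/14066364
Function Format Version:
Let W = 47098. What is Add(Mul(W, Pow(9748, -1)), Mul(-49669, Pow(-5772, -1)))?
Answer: Rational(189005767, 14066364) ≈ 13.437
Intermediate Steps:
Add(Mul(W, Pow(9748, -1)), Mul(-49669, Pow(-5772, -1))) = Add(Mul(47098, Pow(9748, -1)), Mul(-49669, Pow(-5772, -1))) = Add(Mul(47098, Rational(1, 9748)), Mul(-49669, Rational(-1, 5772))) = Add(Rational(23549, 4874), Rational(49669, 5772)) = Rational(189005767, 14066364)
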